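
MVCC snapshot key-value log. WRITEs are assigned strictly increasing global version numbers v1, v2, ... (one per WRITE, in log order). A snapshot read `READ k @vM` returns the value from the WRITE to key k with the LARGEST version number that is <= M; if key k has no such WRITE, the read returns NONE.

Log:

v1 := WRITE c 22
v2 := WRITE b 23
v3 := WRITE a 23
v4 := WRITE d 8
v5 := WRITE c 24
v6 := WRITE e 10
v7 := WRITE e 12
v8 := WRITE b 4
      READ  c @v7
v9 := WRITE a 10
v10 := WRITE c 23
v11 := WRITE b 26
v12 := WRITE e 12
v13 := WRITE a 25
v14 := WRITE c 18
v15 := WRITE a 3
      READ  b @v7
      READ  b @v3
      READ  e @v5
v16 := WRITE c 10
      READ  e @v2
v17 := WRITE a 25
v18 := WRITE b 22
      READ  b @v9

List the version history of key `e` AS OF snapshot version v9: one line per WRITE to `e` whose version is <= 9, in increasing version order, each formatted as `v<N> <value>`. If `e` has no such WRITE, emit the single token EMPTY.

Answer: v6 10
v7 12

Derivation:
Scan writes for key=e with version <= 9:
  v1 WRITE c 22 -> skip
  v2 WRITE b 23 -> skip
  v3 WRITE a 23 -> skip
  v4 WRITE d 8 -> skip
  v5 WRITE c 24 -> skip
  v6 WRITE e 10 -> keep
  v7 WRITE e 12 -> keep
  v8 WRITE b 4 -> skip
  v9 WRITE a 10 -> skip
  v10 WRITE c 23 -> skip
  v11 WRITE b 26 -> skip
  v12 WRITE e 12 -> drop (> snap)
  v13 WRITE a 25 -> skip
  v14 WRITE c 18 -> skip
  v15 WRITE a 3 -> skip
  v16 WRITE c 10 -> skip
  v17 WRITE a 25 -> skip
  v18 WRITE b 22 -> skip
Collected: [(6, 10), (7, 12)]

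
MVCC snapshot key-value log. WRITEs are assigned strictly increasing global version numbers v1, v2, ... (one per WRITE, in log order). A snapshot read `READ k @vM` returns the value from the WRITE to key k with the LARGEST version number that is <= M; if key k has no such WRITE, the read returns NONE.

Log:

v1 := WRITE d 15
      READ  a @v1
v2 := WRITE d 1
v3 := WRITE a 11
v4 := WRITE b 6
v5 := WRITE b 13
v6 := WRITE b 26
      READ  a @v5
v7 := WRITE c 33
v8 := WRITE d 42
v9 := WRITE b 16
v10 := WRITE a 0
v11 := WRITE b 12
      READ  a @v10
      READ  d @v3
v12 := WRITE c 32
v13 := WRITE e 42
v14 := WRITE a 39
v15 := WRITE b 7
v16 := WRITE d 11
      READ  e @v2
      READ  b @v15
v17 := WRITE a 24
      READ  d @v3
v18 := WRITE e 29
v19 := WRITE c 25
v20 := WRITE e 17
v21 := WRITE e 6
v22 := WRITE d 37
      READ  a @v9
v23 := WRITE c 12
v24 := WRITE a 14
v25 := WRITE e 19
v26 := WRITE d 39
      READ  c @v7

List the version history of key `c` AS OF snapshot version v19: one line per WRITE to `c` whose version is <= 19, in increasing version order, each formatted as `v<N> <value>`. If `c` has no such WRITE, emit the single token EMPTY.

Scan writes for key=c with version <= 19:
  v1 WRITE d 15 -> skip
  v2 WRITE d 1 -> skip
  v3 WRITE a 11 -> skip
  v4 WRITE b 6 -> skip
  v5 WRITE b 13 -> skip
  v6 WRITE b 26 -> skip
  v7 WRITE c 33 -> keep
  v8 WRITE d 42 -> skip
  v9 WRITE b 16 -> skip
  v10 WRITE a 0 -> skip
  v11 WRITE b 12 -> skip
  v12 WRITE c 32 -> keep
  v13 WRITE e 42 -> skip
  v14 WRITE a 39 -> skip
  v15 WRITE b 7 -> skip
  v16 WRITE d 11 -> skip
  v17 WRITE a 24 -> skip
  v18 WRITE e 29 -> skip
  v19 WRITE c 25 -> keep
  v20 WRITE e 17 -> skip
  v21 WRITE e 6 -> skip
  v22 WRITE d 37 -> skip
  v23 WRITE c 12 -> drop (> snap)
  v24 WRITE a 14 -> skip
  v25 WRITE e 19 -> skip
  v26 WRITE d 39 -> skip
Collected: [(7, 33), (12, 32), (19, 25)]

Answer: v7 33
v12 32
v19 25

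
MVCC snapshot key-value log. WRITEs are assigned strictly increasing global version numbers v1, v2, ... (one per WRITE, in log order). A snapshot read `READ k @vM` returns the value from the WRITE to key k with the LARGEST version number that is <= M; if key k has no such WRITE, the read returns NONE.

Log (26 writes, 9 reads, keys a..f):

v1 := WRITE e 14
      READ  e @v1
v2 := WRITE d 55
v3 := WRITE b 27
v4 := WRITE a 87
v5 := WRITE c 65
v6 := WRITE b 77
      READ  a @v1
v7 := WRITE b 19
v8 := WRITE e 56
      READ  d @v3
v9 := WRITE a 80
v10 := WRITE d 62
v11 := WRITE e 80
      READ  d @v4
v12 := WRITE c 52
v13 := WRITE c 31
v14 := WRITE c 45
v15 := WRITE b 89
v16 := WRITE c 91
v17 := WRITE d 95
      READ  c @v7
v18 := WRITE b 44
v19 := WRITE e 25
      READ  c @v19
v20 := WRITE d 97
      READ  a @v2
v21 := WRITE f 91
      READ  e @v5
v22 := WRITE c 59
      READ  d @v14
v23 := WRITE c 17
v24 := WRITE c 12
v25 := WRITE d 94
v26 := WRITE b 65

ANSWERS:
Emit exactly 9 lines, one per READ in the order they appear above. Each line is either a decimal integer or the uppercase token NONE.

Answer: 14
NONE
55
55
65
91
NONE
14
62

Derivation:
v1: WRITE e=14  (e history now [(1, 14)])
READ e @v1: history=[(1, 14)] -> pick v1 -> 14
v2: WRITE d=55  (d history now [(2, 55)])
v3: WRITE b=27  (b history now [(3, 27)])
v4: WRITE a=87  (a history now [(4, 87)])
v5: WRITE c=65  (c history now [(5, 65)])
v6: WRITE b=77  (b history now [(3, 27), (6, 77)])
READ a @v1: history=[(4, 87)] -> no version <= 1 -> NONE
v7: WRITE b=19  (b history now [(3, 27), (6, 77), (7, 19)])
v8: WRITE e=56  (e history now [(1, 14), (8, 56)])
READ d @v3: history=[(2, 55)] -> pick v2 -> 55
v9: WRITE a=80  (a history now [(4, 87), (9, 80)])
v10: WRITE d=62  (d history now [(2, 55), (10, 62)])
v11: WRITE e=80  (e history now [(1, 14), (8, 56), (11, 80)])
READ d @v4: history=[(2, 55), (10, 62)] -> pick v2 -> 55
v12: WRITE c=52  (c history now [(5, 65), (12, 52)])
v13: WRITE c=31  (c history now [(5, 65), (12, 52), (13, 31)])
v14: WRITE c=45  (c history now [(5, 65), (12, 52), (13, 31), (14, 45)])
v15: WRITE b=89  (b history now [(3, 27), (6, 77), (7, 19), (15, 89)])
v16: WRITE c=91  (c history now [(5, 65), (12, 52), (13, 31), (14, 45), (16, 91)])
v17: WRITE d=95  (d history now [(2, 55), (10, 62), (17, 95)])
READ c @v7: history=[(5, 65), (12, 52), (13, 31), (14, 45), (16, 91)] -> pick v5 -> 65
v18: WRITE b=44  (b history now [(3, 27), (6, 77), (7, 19), (15, 89), (18, 44)])
v19: WRITE e=25  (e history now [(1, 14), (8, 56), (11, 80), (19, 25)])
READ c @v19: history=[(5, 65), (12, 52), (13, 31), (14, 45), (16, 91)] -> pick v16 -> 91
v20: WRITE d=97  (d history now [(2, 55), (10, 62), (17, 95), (20, 97)])
READ a @v2: history=[(4, 87), (9, 80)] -> no version <= 2 -> NONE
v21: WRITE f=91  (f history now [(21, 91)])
READ e @v5: history=[(1, 14), (8, 56), (11, 80), (19, 25)] -> pick v1 -> 14
v22: WRITE c=59  (c history now [(5, 65), (12, 52), (13, 31), (14, 45), (16, 91), (22, 59)])
READ d @v14: history=[(2, 55), (10, 62), (17, 95), (20, 97)] -> pick v10 -> 62
v23: WRITE c=17  (c history now [(5, 65), (12, 52), (13, 31), (14, 45), (16, 91), (22, 59), (23, 17)])
v24: WRITE c=12  (c history now [(5, 65), (12, 52), (13, 31), (14, 45), (16, 91), (22, 59), (23, 17), (24, 12)])
v25: WRITE d=94  (d history now [(2, 55), (10, 62), (17, 95), (20, 97), (25, 94)])
v26: WRITE b=65  (b history now [(3, 27), (6, 77), (7, 19), (15, 89), (18, 44), (26, 65)])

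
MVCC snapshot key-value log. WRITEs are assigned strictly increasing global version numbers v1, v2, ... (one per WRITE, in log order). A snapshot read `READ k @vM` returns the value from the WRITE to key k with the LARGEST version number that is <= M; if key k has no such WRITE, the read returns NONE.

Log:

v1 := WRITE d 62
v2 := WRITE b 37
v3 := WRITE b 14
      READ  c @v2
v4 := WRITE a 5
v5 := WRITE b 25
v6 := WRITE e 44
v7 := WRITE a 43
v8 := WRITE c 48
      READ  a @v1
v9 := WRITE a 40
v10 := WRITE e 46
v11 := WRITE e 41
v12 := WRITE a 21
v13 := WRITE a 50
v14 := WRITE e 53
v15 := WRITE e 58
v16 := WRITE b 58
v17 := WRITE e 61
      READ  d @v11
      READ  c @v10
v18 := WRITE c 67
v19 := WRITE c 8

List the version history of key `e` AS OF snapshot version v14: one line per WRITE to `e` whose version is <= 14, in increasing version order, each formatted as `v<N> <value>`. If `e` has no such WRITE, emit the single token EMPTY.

Answer: v6 44
v10 46
v11 41
v14 53

Derivation:
Scan writes for key=e with version <= 14:
  v1 WRITE d 62 -> skip
  v2 WRITE b 37 -> skip
  v3 WRITE b 14 -> skip
  v4 WRITE a 5 -> skip
  v5 WRITE b 25 -> skip
  v6 WRITE e 44 -> keep
  v7 WRITE a 43 -> skip
  v8 WRITE c 48 -> skip
  v9 WRITE a 40 -> skip
  v10 WRITE e 46 -> keep
  v11 WRITE e 41 -> keep
  v12 WRITE a 21 -> skip
  v13 WRITE a 50 -> skip
  v14 WRITE e 53 -> keep
  v15 WRITE e 58 -> drop (> snap)
  v16 WRITE b 58 -> skip
  v17 WRITE e 61 -> drop (> snap)
  v18 WRITE c 67 -> skip
  v19 WRITE c 8 -> skip
Collected: [(6, 44), (10, 46), (11, 41), (14, 53)]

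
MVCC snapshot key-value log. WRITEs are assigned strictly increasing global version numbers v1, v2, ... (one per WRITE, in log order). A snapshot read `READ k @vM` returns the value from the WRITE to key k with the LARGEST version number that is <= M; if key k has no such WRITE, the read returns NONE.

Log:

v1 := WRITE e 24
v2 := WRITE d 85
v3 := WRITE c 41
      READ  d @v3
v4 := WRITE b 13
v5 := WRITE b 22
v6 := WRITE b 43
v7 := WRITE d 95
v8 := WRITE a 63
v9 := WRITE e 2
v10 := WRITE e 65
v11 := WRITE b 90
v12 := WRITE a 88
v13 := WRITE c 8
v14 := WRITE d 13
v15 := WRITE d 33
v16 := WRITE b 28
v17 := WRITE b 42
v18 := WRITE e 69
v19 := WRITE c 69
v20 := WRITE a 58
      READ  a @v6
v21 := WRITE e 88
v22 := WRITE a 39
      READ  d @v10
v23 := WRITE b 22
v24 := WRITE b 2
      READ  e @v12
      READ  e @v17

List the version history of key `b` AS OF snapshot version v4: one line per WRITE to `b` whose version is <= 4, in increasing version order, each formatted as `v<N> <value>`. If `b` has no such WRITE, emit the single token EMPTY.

Answer: v4 13

Derivation:
Scan writes for key=b with version <= 4:
  v1 WRITE e 24 -> skip
  v2 WRITE d 85 -> skip
  v3 WRITE c 41 -> skip
  v4 WRITE b 13 -> keep
  v5 WRITE b 22 -> drop (> snap)
  v6 WRITE b 43 -> drop (> snap)
  v7 WRITE d 95 -> skip
  v8 WRITE a 63 -> skip
  v9 WRITE e 2 -> skip
  v10 WRITE e 65 -> skip
  v11 WRITE b 90 -> drop (> snap)
  v12 WRITE a 88 -> skip
  v13 WRITE c 8 -> skip
  v14 WRITE d 13 -> skip
  v15 WRITE d 33 -> skip
  v16 WRITE b 28 -> drop (> snap)
  v17 WRITE b 42 -> drop (> snap)
  v18 WRITE e 69 -> skip
  v19 WRITE c 69 -> skip
  v20 WRITE a 58 -> skip
  v21 WRITE e 88 -> skip
  v22 WRITE a 39 -> skip
  v23 WRITE b 22 -> drop (> snap)
  v24 WRITE b 2 -> drop (> snap)
Collected: [(4, 13)]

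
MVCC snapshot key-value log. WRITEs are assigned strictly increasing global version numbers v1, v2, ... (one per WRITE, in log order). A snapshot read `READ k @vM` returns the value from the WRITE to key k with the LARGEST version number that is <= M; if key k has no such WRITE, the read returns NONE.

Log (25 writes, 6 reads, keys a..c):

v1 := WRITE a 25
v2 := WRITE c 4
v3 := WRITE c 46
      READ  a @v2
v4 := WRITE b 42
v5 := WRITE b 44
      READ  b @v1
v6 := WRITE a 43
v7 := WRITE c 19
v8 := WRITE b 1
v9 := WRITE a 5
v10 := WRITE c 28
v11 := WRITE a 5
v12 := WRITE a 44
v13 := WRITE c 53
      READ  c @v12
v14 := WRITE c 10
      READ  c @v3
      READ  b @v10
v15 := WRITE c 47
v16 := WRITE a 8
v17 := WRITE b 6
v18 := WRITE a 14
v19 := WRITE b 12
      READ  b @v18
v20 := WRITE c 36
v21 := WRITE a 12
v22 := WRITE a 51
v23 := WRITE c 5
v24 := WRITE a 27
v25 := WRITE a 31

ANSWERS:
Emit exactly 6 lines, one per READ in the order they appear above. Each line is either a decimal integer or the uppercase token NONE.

v1: WRITE a=25  (a history now [(1, 25)])
v2: WRITE c=4  (c history now [(2, 4)])
v3: WRITE c=46  (c history now [(2, 4), (3, 46)])
READ a @v2: history=[(1, 25)] -> pick v1 -> 25
v4: WRITE b=42  (b history now [(4, 42)])
v5: WRITE b=44  (b history now [(4, 42), (5, 44)])
READ b @v1: history=[(4, 42), (5, 44)] -> no version <= 1 -> NONE
v6: WRITE a=43  (a history now [(1, 25), (6, 43)])
v7: WRITE c=19  (c history now [(2, 4), (3, 46), (7, 19)])
v8: WRITE b=1  (b history now [(4, 42), (5, 44), (8, 1)])
v9: WRITE a=5  (a history now [(1, 25), (6, 43), (9, 5)])
v10: WRITE c=28  (c history now [(2, 4), (3, 46), (7, 19), (10, 28)])
v11: WRITE a=5  (a history now [(1, 25), (6, 43), (9, 5), (11, 5)])
v12: WRITE a=44  (a history now [(1, 25), (6, 43), (9, 5), (11, 5), (12, 44)])
v13: WRITE c=53  (c history now [(2, 4), (3, 46), (7, 19), (10, 28), (13, 53)])
READ c @v12: history=[(2, 4), (3, 46), (7, 19), (10, 28), (13, 53)] -> pick v10 -> 28
v14: WRITE c=10  (c history now [(2, 4), (3, 46), (7, 19), (10, 28), (13, 53), (14, 10)])
READ c @v3: history=[(2, 4), (3, 46), (7, 19), (10, 28), (13, 53), (14, 10)] -> pick v3 -> 46
READ b @v10: history=[(4, 42), (5, 44), (8, 1)] -> pick v8 -> 1
v15: WRITE c=47  (c history now [(2, 4), (3, 46), (7, 19), (10, 28), (13, 53), (14, 10), (15, 47)])
v16: WRITE a=8  (a history now [(1, 25), (6, 43), (9, 5), (11, 5), (12, 44), (16, 8)])
v17: WRITE b=6  (b history now [(4, 42), (5, 44), (8, 1), (17, 6)])
v18: WRITE a=14  (a history now [(1, 25), (6, 43), (9, 5), (11, 5), (12, 44), (16, 8), (18, 14)])
v19: WRITE b=12  (b history now [(4, 42), (5, 44), (8, 1), (17, 6), (19, 12)])
READ b @v18: history=[(4, 42), (5, 44), (8, 1), (17, 6), (19, 12)] -> pick v17 -> 6
v20: WRITE c=36  (c history now [(2, 4), (3, 46), (7, 19), (10, 28), (13, 53), (14, 10), (15, 47), (20, 36)])
v21: WRITE a=12  (a history now [(1, 25), (6, 43), (9, 5), (11, 5), (12, 44), (16, 8), (18, 14), (21, 12)])
v22: WRITE a=51  (a history now [(1, 25), (6, 43), (9, 5), (11, 5), (12, 44), (16, 8), (18, 14), (21, 12), (22, 51)])
v23: WRITE c=5  (c history now [(2, 4), (3, 46), (7, 19), (10, 28), (13, 53), (14, 10), (15, 47), (20, 36), (23, 5)])
v24: WRITE a=27  (a history now [(1, 25), (6, 43), (9, 5), (11, 5), (12, 44), (16, 8), (18, 14), (21, 12), (22, 51), (24, 27)])
v25: WRITE a=31  (a history now [(1, 25), (6, 43), (9, 5), (11, 5), (12, 44), (16, 8), (18, 14), (21, 12), (22, 51), (24, 27), (25, 31)])

Answer: 25
NONE
28
46
1
6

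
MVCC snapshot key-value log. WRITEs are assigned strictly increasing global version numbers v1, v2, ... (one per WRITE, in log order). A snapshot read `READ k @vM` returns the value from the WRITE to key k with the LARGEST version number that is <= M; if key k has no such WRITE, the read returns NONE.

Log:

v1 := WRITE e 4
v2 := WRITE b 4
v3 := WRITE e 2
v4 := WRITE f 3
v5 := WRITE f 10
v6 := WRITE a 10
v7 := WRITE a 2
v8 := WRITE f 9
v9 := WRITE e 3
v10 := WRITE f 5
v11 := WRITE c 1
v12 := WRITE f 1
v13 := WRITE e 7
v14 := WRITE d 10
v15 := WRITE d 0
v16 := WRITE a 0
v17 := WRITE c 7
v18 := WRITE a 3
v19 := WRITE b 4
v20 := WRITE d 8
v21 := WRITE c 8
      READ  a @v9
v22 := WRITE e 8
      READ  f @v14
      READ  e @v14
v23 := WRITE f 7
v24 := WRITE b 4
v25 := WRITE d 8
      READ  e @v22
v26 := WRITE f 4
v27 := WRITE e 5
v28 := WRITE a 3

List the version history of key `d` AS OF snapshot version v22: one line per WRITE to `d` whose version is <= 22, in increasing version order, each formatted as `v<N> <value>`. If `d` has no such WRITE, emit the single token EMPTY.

Answer: v14 10
v15 0
v20 8

Derivation:
Scan writes for key=d with version <= 22:
  v1 WRITE e 4 -> skip
  v2 WRITE b 4 -> skip
  v3 WRITE e 2 -> skip
  v4 WRITE f 3 -> skip
  v5 WRITE f 10 -> skip
  v6 WRITE a 10 -> skip
  v7 WRITE a 2 -> skip
  v8 WRITE f 9 -> skip
  v9 WRITE e 3 -> skip
  v10 WRITE f 5 -> skip
  v11 WRITE c 1 -> skip
  v12 WRITE f 1 -> skip
  v13 WRITE e 7 -> skip
  v14 WRITE d 10 -> keep
  v15 WRITE d 0 -> keep
  v16 WRITE a 0 -> skip
  v17 WRITE c 7 -> skip
  v18 WRITE a 3 -> skip
  v19 WRITE b 4 -> skip
  v20 WRITE d 8 -> keep
  v21 WRITE c 8 -> skip
  v22 WRITE e 8 -> skip
  v23 WRITE f 7 -> skip
  v24 WRITE b 4 -> skip
  v25 WRITE d 8 -> drop (> snap)
  v26 WRITE f 4 -> skip
  v27 WRITE e 5 -> skip
  v28 WRITE a 3 -> skip
Collected: [(14, 10), (15, 0), (20, 8)]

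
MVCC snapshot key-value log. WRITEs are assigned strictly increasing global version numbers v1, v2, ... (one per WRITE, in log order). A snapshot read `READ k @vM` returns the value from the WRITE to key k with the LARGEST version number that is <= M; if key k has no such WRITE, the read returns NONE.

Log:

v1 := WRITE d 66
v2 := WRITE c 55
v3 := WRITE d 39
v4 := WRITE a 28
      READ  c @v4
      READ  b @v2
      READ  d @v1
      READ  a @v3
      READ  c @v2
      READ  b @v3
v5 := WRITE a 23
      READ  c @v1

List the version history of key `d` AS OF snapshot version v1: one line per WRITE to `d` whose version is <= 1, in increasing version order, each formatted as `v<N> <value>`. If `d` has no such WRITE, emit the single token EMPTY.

Answer: v1 66

Derivation:
Scan writes for key=d with version <= 1:
  v1 WRITE d 66 -> keep
  v2 WRITE c 55 -> skip
  v3 WRITE d 39 -> drop (> snap)
  v4 WRITE a 28 -> skip
  v5 WRITE a 23 -> skip
Collected: [(1, 66)]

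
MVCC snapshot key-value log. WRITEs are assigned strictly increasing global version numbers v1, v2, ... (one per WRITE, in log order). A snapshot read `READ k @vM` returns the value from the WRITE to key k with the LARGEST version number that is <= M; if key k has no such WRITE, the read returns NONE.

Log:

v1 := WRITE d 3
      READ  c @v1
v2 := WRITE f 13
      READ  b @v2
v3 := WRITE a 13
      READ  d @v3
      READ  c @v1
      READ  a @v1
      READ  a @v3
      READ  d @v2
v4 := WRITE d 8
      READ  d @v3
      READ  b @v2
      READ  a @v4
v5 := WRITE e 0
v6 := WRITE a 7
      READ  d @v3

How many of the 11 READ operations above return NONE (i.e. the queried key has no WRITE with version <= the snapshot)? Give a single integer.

v1: WRITE d=3  (d history now [(1, 3)])
READ c @v1: history=[] -> no version <= 1 -> NONE
v2: WRITE f=13  (f history now [(2, 13)])
READ b @v2: history=[] -> no version <= 2 -> NONE
v3: WRITE a=13  (a history now [(3, 13)])
READ d @v3: history=[(1, 3)] -> pick v1 -> 3
READ c @v1: history=[] -> no version <= 1 -> NONE
READ a @v1: history=[(3, 13)] -> no version <= 1 -> NONE
READ a @v3: history=[(3, 13)] -> pick v3 -> 13
READ d @v2: history=[(1, 3)] -> pick v1 -> 3
v4: WRITE d=8  (d history now [(1, 3), (4, 8)])
READ d @v3: history=[(1, 3), (4, 8)] -> pick v1 -> 3
READ b @v2: history=[] -> no version <= 2 -> NONE
READ a @v4: history=[(3, 13)] -> pick v3 -> 13
v5: WRITE e=0  (e history now [(5, 0)])
v6: WRITE a=7  (a history now [(3, 13), (6, 7)])
READ d @v3: history=[(1, 3), (4, 8)] -> pick v1 -> 3
Read results in order: ['NONE', 'NONE', '3', 'NONE', 'NONE', '13', '3', '3', 'NONE', '13', '3']
NONE count = 5

Answer: 5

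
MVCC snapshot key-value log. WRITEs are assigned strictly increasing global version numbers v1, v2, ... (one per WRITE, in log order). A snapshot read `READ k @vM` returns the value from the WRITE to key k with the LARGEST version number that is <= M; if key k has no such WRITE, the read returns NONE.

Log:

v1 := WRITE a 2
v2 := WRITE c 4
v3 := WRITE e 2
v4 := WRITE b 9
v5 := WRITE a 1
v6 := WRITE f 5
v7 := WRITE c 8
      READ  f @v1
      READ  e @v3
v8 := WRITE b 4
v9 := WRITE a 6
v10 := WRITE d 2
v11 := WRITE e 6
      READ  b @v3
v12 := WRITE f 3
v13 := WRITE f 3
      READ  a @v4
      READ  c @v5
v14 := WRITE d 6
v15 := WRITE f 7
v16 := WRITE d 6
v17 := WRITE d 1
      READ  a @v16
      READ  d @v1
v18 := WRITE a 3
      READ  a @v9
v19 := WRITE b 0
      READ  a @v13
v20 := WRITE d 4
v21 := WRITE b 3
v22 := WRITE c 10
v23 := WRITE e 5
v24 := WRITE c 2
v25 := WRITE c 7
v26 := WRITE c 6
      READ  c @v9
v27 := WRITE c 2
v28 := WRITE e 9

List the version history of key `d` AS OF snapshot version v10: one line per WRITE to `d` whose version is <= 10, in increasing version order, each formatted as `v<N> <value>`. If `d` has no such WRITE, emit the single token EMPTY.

Scan writes for key=d with version <= 10:
  v1 WRITE a 2 -> skip
  v2 WRITE c 4 -> skip
  v3 WRITE e 2 -> skip
  v4 WRITE b 9 -> skip
  v5 WRITE a 1 -> skip
  v6 WRITE f 5 -> skip
  v7 WRITE c 8 -> skip
  v8 WRITE b 4 -> skip
  v9 WRITE a 6 -> skip
  v10 WRITE d 2 -> keep
  v11 WRITE e 6 -> skip
  v12 WRITE f 3 -> skip
  v13 WRITE f 3 -> skip
  v14 WRITE d 6 -> drop (> snap)
  v15 WRITE f 7 -> skip
  v16 WRITE d 6 -> drop (> snap)
  v17 WRITE d 1 -> drop (> snap)
  v18 WRITE a 3 -> skip
  v19 WRITE b 0 -> skip
  v20 WRITE d 4 -> drop (> snap)
  v21 WRITE b 3 -> skip
  v22 WRITE c 10 -> skip
  v23 WRITE e 5 -> skip
  v24 WRITE c 2 -> skip
  v25 WRITE c 7 -> skip
  v26 WRITE c 6 -> skip
  v27 WRITE c 2 -> skip
  v28 WRITE e 9 -> skip
Collected: [(10, 2)]

Answer: v10 2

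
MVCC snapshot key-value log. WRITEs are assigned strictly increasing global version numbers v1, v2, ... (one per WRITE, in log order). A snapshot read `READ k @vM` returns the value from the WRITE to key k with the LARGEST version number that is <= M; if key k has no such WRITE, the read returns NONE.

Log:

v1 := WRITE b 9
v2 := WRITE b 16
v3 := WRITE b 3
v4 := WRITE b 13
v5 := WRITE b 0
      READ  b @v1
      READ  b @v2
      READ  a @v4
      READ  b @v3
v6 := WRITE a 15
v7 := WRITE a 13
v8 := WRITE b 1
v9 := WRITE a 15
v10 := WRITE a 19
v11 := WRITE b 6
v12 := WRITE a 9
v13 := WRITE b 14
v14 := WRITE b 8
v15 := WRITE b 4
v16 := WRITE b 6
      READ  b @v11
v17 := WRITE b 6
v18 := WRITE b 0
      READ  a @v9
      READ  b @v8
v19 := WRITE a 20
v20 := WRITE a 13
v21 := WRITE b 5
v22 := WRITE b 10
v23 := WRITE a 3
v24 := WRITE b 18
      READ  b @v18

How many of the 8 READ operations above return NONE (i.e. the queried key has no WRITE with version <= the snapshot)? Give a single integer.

Answer: 1

Derivation:
v1: WRITE b=9  (b history now [(1, 9)])
v2: WRITE b=16  (b history now [(1, 9), (2, 16)])
v3: WRITE b=3  (b history now [(1, 9), (2, 16), (3, 3)])
v4: WRITE b=13  (b history now [(1, 9), (2, 16), (3, 3), (4, 13)])
v5: WRITE b=0  (b history now [(1, 9), (2, 16), (3, 3), (4, 13), (5, 0)])
READ b @v1: history=[(1, 9), (2, 16), (3, 3), (4, 13), (5, 0)] -> pick v1 -> 9
READ b @v2: history=[(1, 9), (2, 16), (3, 3), (4, 13), (5, 0)] -> pick v2 -> 16
READ a @v4: history=[] -> no version <= 4 -> NONE
READ b @v3: history=[(1, 9), (2, 16), (3, 3), (4, 13), (5, 0)] -> pick v3 -> 3
v6: WRITE a=15  (a history now [(6, 15)])
v7: WRITE a=13  (a history now [(6, 15), (7, 13)])
v8: WRITE b=1  (b history now [(1, 9), (2, 16), (3, 3), (4, 13), (5, 0), (8, 1)])
v9: WRITE a=15  (a history now [(6, 15), (7, 13), (9, 15)])
v10: WRITE a=19  (a history now [(6, 15), (7, 13), (9, 15), (10, 19)])
v11: WRITE b=6  (b history now [(1, 9), (2, 16), (3, 3), (4, 13), (5, 0), (8, 1), (11, 6)])
v12: WRITE a=9  (a history now [(6, 15), (7, 13), (9, 15), (10, 19), (12, 9)])
v13: WRITE b=14  (b history now [(1, 9), (2, 16), (3, 3), (4, 13), (5, 0), (8, 1), (11, 6), (13, 14)])
v14: WRITE b=8  (b history now [(1, 9), (2, 16), (3, 3), (4, 13), (5, 0), (8, 1), (11, 6), (13, 14), (14, 8)])
v15: WRITE b=4  (b history now [(1, 9), (2, 16), (3, 3), (4, 13), (5, 0), (8, 1), (11, 6), (13, 14), (14, 8), (15, 4)])
v16: WRITE b=6  (b history now [(1, 9), (2, 16), (3, 3), (4, 13), (5, 0), (8, 1), (11, 6), (13, 14), (14, 8), (15, 4), (16, 6)])
READ b @v11: history=[(1, 9), (2, 16), (3, 3), (4, 13), (5, 0), (8, 1), (11, 6), (13, 14), (14, 8), (15, 4), (16, 6)] -> pick v11 -> 6
v17: WRITE b=6  (b history now [(1, 9), (2, 16), (3, 3), (4, 13), (5, 0), (8, 1), (11, 6), (13, 14), (14, 8), (15, 4), (16, 6), (17, 6)])
v18: WRITE b=0  (b history now [(1, 9), (2, 16), (3, 3), (4, 13), (5, 0), (8, 1), (11, 6), (13, 14), (14, 8), (15, 4), (16, 6), (17, 6), (18, 0)])
READ a @v9: history=[(6, 15), (7, 13), (9, 15), (10, 19), (12, 9)] -> pick v9 -> 15
READ b @v8: history=[(1, 9), (2, 16), (3, 3), (4, 13), (5, 0), (8, 1), (11, 6), (13, 14), (14, 8), (15, 4), (16, 6), (17, 6), (18, 0)] -> pick v8 -> 1
v19: WRITE a=20  (a history now [(6, 15), (7, 13), (9, 15), (10, 19), (12, 9), (19, 20)])
v20: WRITE a=13  (a history now [(6, 15), (7, 13), (9, 15), (10, 19), (12, 9), (19, 20), (20, 13)])
v21: WRITE b=5  (b history now [(1, 9), (2, 16), (3, 3), (4, 13), (5, 0), (8, 1), (11, 6), (13, 14), (14, 8), (15, 4), (16, 6), (17, 6), (18, 0), (21, 5)])
v22: WRITE b=10  (b history now [(1, 9), (2, 16), (3, 3), (4, 13), (5, 0), (8, 1), (11, 6), (13, 14), (14, 8), (15, 4), (16, 6), (17, 6), (18, 0), (21, 5), (22, 10)])
v23: WRITE a=3  (a history now [(6, 15), (7, 13), (9, 15), (10, 19), (12, 9), (19, 20), (20, 13), (23, 3)])
v24: WRITE b=18  (b history now [(1, 9), (2, 16), (3, 3), (4, 13), (5, 0), (8, 1), (11, 6), (13, 14), (14, 8), (15, 4), (16, 6), (17, 6), (18, 0), (21, 5), (22, 10), (24, 18)])
READ b @v18: history=[(1, 9), (2, 16), (3, 3), (4, 13), (5, 0), (8, 1), (11, 6), (13, 14), (14, 8), (15, 4), (16, 6), (17, 6), (18, 0), (21, 5), (22, 10), (24, 18)] -> pick v18 -> 0
Read results in order: ['9', '16', 'NONE', '3', '6', '15', '1', '0']
NONE count = 1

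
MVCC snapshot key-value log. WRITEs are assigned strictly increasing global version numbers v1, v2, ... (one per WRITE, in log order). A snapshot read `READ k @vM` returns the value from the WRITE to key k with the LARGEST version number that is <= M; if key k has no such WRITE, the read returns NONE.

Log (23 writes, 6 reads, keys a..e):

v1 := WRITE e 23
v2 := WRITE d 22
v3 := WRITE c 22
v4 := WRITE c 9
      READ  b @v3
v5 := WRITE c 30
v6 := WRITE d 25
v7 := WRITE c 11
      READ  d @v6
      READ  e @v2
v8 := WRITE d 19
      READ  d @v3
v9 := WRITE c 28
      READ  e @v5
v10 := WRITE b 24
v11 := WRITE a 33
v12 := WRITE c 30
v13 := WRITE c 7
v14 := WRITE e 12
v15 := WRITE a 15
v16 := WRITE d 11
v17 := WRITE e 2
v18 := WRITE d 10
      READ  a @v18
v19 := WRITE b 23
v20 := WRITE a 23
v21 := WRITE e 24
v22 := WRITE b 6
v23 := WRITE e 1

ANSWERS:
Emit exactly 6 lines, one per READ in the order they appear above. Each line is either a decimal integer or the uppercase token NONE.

Answer: NONE
25
23
22
23
15

Derivation:
v1: WRITE e=23  (e history now [(1, 23)])
v2: WRITE d=22  (d history now [(2, 22)])
v3: WRITE c=22  (c history now [(3, 22)])
v4: WRITE c=9  (c history now [(3, 22), (4, 9)])
READ b @v3: history=[] -> no version <= 3 -> NONE
v5: WRITE c=30  (c history now [(3, 22), (4, 9), (5, 30)])
v6: WRITE d=25  (d history now [(2, 22), (6, 25)])
v7: WRITE c=11  (c history now [(3, 22), (4, 9), (5, 30), (7, 11)])
READ d @v6: history=[(2, 22), (6, 25)] -> pick v6 -> 25
READ e @v2: history=[(1, 23)] -> pick v1 -> 23
v8: WRITE d=19  (d history now [(2, 22), (6, 25), (8, 19)])
READ d @v3: history=[(2, 22), (6, 25), (8, 19)] -> pick v2 -> 22
v9: WRITE c=28  (c history now [(3, 22), (4, 9), (5, 30), (7, 11), (9, 28)])
READ e @v5: history=[(1, 23)] -> pick v1 -> 23
v10: WRITE b=24  (b history now [(10, 24)])
v11: WRITE a=33  (a history now [(11, 33)])
v12: WRITE c=30  (c history now [(3, 22), (4, 9), (5, 30), (7, 11), (9, 28), (12, 30)])
v13: WRITE c=7  (c history now [(3, 22), (4, 9), (5, 30), (7, 11), (9, 28), (12, 30), (13, 7)])
v14: WRITE e=12  (e history now [(1, 23), (14, 12)])
v15: WRITE a=15  (a history now [(11, 33), (15, 15)])
v16: WRITE d=11  (d history now [(2, 22), (6, 25), (8, 19), (16, 11)])
v17: WRITE e=2  (e history now [(1, 23), (14, 12), (17, 2)])
v18: WRITE d=10  (d history now [(2, 22), (6, 25), (8, 19), (16, 11), (18, 10)])
READ a @v18: history=[(11, 33), (15, 15)] -> pick v15 -> 15
v19: WRITE b=23  (b history now [(10, 24), (19, 23)])
v20: WRITE a=23  (a history now [(11, 33), (15, 15), (20, 23)])
v21: WRITE e=24  (e history now [(1, 23), (14, 12), (17, 2), (21, 24)])
v22: WRITE b=6  (b history now [(10, 24), (19, 23), (22, 6)])
v23: WRITE e=1  (e history now [(1, 23), (14, 12), (17, 2), (21, 24), (23, 1)])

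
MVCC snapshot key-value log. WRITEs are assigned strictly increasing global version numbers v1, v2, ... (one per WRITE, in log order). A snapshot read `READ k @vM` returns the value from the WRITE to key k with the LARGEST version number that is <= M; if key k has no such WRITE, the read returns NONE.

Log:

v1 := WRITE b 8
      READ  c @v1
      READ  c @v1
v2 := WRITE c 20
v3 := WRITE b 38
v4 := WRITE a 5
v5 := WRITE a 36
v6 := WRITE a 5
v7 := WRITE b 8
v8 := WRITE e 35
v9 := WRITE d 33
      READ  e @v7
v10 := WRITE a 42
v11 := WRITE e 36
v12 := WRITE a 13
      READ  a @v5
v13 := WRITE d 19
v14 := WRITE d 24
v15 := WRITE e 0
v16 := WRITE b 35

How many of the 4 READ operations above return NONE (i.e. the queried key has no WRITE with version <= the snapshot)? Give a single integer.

Answer: 3

Derivation:
v1: WRITE b=8  (b history now [(1, 8)])
READ c @v1: history=[] -> no version <= 1 -> NONE
READ c @v1: history=[] -> no version <= 1 -> NONE
v2: WRITE c=20  (c history now [(2, 20)])
v3: WRITE b=38  (b history now [(1, 8), (3, 38)])
v4: WRITE a=5  (a history now [(4, 5)])
v5: WRITE a=36  (a history now [(4, 5), (5, 36)])
v6: WRITE a=5  (a history now [(4, 5), (5, 36), (6, 5)])
v7: WRITE b=8  (b history now [(1, 8), (3, 38), (7, 8)])
v8: WRITE e=35  (e history now [(8, 35)])
v9: WRITE d=33  (d history now [(9, 33)])
READ e @v7: history=[(8, 35)] -> no version <= 7 -> NONE
v10: WRITE a=42  (a history now [(4, 5), (5, 36), (6, 5), (10, 42)])
v11: WRITE e=36  (e history now [(8, 35), (11, 36)])
v12: WRITE a=13  (a history now [(4, 5), (5, 36), (6, 5), (10, 42), (12, 13)])
READ a @v5: history=[(4, 5), (5, 36), (6, 5), (10, 42), (12, 13)] -> pick v5 -> 36
v13: WRITE d=19  (d history now [(9, 33), (13, 19)])
v14: WRITE d=24  (d history now [(9, 33), (13, 19), (14, 24)])
v15: WRITE e=0  (e history now [(8, 35), (11, 36), (15, 0)])
v16: WRITE b=35  (b history now [(1, 8), (3, 38), (7, 8), (16, 35)])
Read results in order: ['NONE', 'NONE', 'NONE', '36']
NONE count = 3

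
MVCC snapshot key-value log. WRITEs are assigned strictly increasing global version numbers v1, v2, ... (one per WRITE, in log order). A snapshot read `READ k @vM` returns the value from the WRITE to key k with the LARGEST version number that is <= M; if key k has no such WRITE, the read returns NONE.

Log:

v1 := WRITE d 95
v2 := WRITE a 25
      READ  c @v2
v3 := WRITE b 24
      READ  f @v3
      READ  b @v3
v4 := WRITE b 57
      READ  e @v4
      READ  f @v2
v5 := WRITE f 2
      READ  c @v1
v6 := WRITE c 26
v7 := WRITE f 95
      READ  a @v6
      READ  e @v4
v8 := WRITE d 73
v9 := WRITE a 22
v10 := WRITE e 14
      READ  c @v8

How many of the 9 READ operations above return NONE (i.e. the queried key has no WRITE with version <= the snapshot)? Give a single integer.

Answer: 6

Derivation:
v1: WRITE d=95  (d history now [(1, 95)])
v2: WRITE a=25  (a history now [(2, 25)])
READ c @v2: history=[] -> no version <= 2 -> NONE
v3: WRITE b=24  (b history now [(3, 24)])
READ f @v3: history=[] -> no version <= 3 -> NONE
READ b @v3: history=[(3, 24)] -> pick v3 -> 24
v4: WRITE b=57  (b history now [(3, 24), (4, 57)])
READ e @v4: history=[] -> no version <= 4 -> NONE
READ f @v2: history=[] -> no version <= 2 -> NONE
v5: WRITE f=2  (f history now [(5, 2)])
READ c @v1: history=[] -> no version <= 1 -> NONE
v6: WRITE c=26  (c history now [(6, 26)])
v7: WRITE f=95  (f history now [(5, 2), (7, 95)])
READ a @v6: history=[(2, 25)] -> pick v2 -> 25
READ e @v4: history=[] -> no version <= 4 -> NONE
v8: WRITE d=73  (d history now [(1, 95), (8, 73)])
v9: WRITE a=22  (a history now [(2, 25), (9, 22)])
v10: WRITE e=14  (e history now [(10, 14)])
READ c @v8: history=[(6, 26)] -> pick v6 -> 26
Read results in order: ['NONE', 'NONE', '24', 'NONE', 'NONE', 'NONE', '25', 'NONE', '26']
NONE count = 6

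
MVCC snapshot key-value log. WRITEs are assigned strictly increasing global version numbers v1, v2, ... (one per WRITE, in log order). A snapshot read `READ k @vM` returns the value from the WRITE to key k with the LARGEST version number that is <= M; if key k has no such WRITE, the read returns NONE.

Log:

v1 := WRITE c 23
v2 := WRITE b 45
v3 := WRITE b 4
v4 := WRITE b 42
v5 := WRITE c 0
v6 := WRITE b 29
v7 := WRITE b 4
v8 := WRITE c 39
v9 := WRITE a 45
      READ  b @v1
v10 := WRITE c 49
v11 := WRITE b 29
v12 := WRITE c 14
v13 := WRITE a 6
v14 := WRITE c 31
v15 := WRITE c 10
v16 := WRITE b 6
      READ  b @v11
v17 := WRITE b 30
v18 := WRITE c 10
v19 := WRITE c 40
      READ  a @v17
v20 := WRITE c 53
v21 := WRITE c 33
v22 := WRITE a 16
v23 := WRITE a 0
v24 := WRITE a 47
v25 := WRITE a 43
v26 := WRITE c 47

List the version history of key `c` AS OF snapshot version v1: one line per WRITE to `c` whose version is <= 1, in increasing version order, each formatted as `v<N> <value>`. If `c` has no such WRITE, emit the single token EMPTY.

Scan writes for key=c with version <= 1:
  v1 WRITE c 23 -> keep
  v2 WRITE b 45 -> skip
  v3 WRITE b 4 -> skip
  v4 WRITE b 42 -> skip
  v5 WRITE c 0 -> drop (> snap)
  v6 WRITE b 29 -> skip
  v7 WRITE b 4 -> skip
  v8 WRITE c 39 -> drop (> snap)
  v9 WRITE a 45 -> skip
  v10 WRITE c 49 -> drop (> snap)
  v11 WRITE b 29 -> skip
  v12 WRITE c 14 -> drop (> snap)
  v13 WRITE a 6 -> skip
  v14 WRITE c 31 -> drop (> snap)
  v15 WRITE c 10 -> drop (> snap)
  v16 WRITE b 6 -> skip
  v17 WRITE b 30 -> skip
  v18 WRITE c 10 -> drop (> snap)
  v19 WRITE c 40 -> drop (> snap)
  v20 WRITE c 53 -> drop (> snap)
  v21 WRITE c 33 -> drop (> snap)
  v22 WRITE a 16 -> skip
  v23 WRITE a 0 -> skip
  v24 WRITE a 47 -> skip
  v25 WRITE a 43 -> skip
  v26 WRITE c 47 -> drop (> snap)
Collected: [(1, 23)]

Answer: v1 23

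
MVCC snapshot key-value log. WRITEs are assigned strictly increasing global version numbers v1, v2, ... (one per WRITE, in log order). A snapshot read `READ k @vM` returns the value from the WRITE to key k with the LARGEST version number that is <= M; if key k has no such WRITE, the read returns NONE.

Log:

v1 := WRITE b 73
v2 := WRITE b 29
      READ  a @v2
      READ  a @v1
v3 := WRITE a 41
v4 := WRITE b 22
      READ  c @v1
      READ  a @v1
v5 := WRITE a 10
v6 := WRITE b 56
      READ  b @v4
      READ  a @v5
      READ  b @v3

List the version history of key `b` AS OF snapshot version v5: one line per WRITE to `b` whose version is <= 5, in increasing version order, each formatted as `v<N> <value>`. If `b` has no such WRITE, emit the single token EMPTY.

Answer: v1 73
v2 29
v4 22

Derivation:
Scan writes for key=b with version <= 5:
  v1 WRITE b 73 -> keep
  v2 WRITE b 29 -> keep
  v3 WRITE a 41 -> skip
  v4 WRITE b 22 -> keep
  v5 WRITE a 10 -> skip
  v6 WRITE b 56 -> drop (> snap)
Collected: [(1, 73), (2, 29), (4, 22)]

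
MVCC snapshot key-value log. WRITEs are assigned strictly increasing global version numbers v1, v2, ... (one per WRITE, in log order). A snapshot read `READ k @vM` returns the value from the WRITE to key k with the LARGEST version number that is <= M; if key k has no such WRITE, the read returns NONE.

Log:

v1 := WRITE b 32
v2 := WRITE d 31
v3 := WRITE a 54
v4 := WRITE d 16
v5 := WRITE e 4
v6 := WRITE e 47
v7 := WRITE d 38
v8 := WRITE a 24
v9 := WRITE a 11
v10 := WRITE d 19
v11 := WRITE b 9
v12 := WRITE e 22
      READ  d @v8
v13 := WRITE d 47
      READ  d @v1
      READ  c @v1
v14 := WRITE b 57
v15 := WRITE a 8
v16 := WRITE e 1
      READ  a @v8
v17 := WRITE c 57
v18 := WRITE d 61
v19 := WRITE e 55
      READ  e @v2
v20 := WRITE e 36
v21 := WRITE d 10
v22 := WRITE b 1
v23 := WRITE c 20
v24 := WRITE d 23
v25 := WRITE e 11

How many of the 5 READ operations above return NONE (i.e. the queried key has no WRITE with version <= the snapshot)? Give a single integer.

Answer: 3

Derivation:
v1: WRITE b=32  (b history now [(1, 32)])
v2: WRITE d=31  (d history now [(2, 31)])
v3: WRITE a=54  (a history now [(3, 54)])
v4: WRITE d=16  (d history now [(2, 31), (4, 16)])
v5: WRITE e=4  (e history now [(5, 4)])
v6: WRITE e=47  (e history now [(5, 4), (6, 47)])
v7: WRITE d=38  (d history now [(2, 31), (4, 16), (7, 38)])
v8: WRITE a=24  (a history now [(3, 54), (8, 24)])
v9: WRITE a=11  (a history now [(3, 54), (8, 24), (9, 11)])
v10: WRITE d=19  (d history now [(2, 31), (4, 16), (7, 38), (10, 19)])
v11: WRITE b=9  (b history now [(1, 32), (11, 9)])
v12: WRITE e=22  (e history now [(5, 4), (6, 47), (12, 22)])
READ d @v8: history=[(2, 31), (4, 16), (7, 38), (10, 19)] -> pick v7 -> 38
v13: WRITE d=47  (d history now [(2, 31), (4, 16), (7, 38), (10, 19), (13, 47)])
READ d @v1: history=[(2, 31), (4, 16), (7, 38), (10, 19), (13, 47)] -> no version <= 1 -> NONE
READ c @v1: history=[] -> no version <= 1 -> NONE
v14: WRITE b=57  (b history now [(1, 32), (11, 9), (14, 57)])
v15: WRITE a=8  (a history now [(3, 54), (8, 24), (9, 11), (15, 8)])
v16: WRITE e=1  (e history now [(5, 4), (6, 47), (12, 22), (16, 1)])
READ a @v8: history=[(3, 54), (8, 24), (9, 11), (15, 8)] -> pick v8 -> 24
v17: WRITE c=57  (c history now [(17, 57)])
v18: WRITE d=61  (d history now [(2, 31), (4, 16), (7, 38), (10, 19), (13, 47), (18, 61)])
v19: WRITE e=55  (e history now [(5, 4), (6, 47), (12, 22), (16, 1), (19, 55)])
READ e @v2: history=[(5, 4), (6, 47), (12, 22), (16, 1), (19, 55)] -> no version <= 2 -> NONE
v20: WRITE e=36  (e history now [(5, 4), (6, 47), (12, 22), (16, 1), (19, 55), (20, 36)])
v21: WRITE d=10  (d history now [(2, 31), (4, 16), (7, 38), (10, 19), (13, 47), (18, 61), (21, 10)])
v22: WRITE b=1  (b history now [(1, 32), (11, 9), (14, 57), (22, 1)])
v23: WRITE c=20  (c history now [(17, 57), (23, 20)])
v24: WRITE d=23  (d history now [(2, 31), (4, 16), (7, 38), (10, 19), (13, 47), (18, 61), (21, 10), (24, 23)])
v25: WRITE e=11  (e history now [(5, 4), (6, 47), (12, 22), (16, 1), (19, 55), (20, 36), (25, 11)])
Read results in order: ['38', 'NONE', 'NONE', '24', 'NONE']
NONE count = 3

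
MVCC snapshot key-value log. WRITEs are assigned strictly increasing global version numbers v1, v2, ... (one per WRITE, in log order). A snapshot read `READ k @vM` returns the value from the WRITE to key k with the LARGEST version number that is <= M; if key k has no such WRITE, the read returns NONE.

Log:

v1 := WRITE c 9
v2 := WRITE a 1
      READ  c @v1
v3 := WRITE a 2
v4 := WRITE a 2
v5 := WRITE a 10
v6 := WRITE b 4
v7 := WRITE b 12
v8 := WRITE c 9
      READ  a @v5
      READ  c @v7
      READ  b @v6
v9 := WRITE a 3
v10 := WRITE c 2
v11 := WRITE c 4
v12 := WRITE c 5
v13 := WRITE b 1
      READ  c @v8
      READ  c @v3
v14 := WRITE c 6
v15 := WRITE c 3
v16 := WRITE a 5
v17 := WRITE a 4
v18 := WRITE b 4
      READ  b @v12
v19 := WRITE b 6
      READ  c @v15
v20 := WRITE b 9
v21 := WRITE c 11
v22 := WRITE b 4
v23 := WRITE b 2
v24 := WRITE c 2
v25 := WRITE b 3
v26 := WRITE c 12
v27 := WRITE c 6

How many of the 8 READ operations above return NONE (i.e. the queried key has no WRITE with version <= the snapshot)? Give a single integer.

Answer: 0

Derivation:
v1: WRITE c=9  (c history now [(1, 9)])
v2: WRITE a=1  (a history now [(2, 1)])
READ c @v1: history=[(1, 9)] -> pick v1 -> 9
v3: WRITE a=2  (a history now [(2, 1), (3, 2)])
v4: WRITE a=2  (a history now [(2, 1), (3, 2), (4, 2)])
v5: WRITE a=10  (a history now [(2, 1), (3, 2), (4, 2), (5, 10)])
v6: WRITE b=4  (b history now [(6, 4)])
v7: WRITE b=12  (b history now [(6, 4), (7, 12)])
v8: WRITE c=9  (c history now [(1, 9), (8, 9)])
READ a @v5: history=[(2, 1), (3, 2), (4, 2), (5, 10)] -> pick v5 -> 10
READ c @v7: history=[(1, 9), (8, 9)] -> pick v1 -> 9
READ b @v6: history=[(6, 4), (7, 12)] -> pick v6 -> 4
v9: WRITE a=3  (a history now [(2, 1), (3, 2), (4, 2), (5, 10), (9, 3)])
v10: WRITE c=2  (c history now [(1, 9), (8, 9), (10, 2)])
v11: WRITE c=4  (c history now [(1, 9), (8, 9), (10, 2), (11, 4)])
v12: WRITE c=5  (c history now [(1, 9), (8, 9), (10, 2), (11, 4), (12, 5)])
v13: WRITE b=1  (b history now [(6, 4), (7, 12), (13, 1)])
READ c @v8: history=[(1, 9), (8, 9), (10, 2), (11, 4), (12, 5)] -> pick v8 -> 9
READ c @v3: history=[(1, 9), (8, 9), (10, 2), (11, 4), (12, 5)] -> pick v1 -> 9
v14: WRITE c=6  (c history now [(1, 9), (8, 9), (10, 2), (11, 4), (12, 5), (14, 6)])
v15: WRITE c=3  (c history now [(1, 9), (8, 9), (10, 2), (11, 4), (12, 5), (14, 6), (15, 3)])
v16: WRITE a=5  (a history now [(2, 1), (3, 2), (4, 2), (5, 10), (9, 3), (16, 5)])
v17: WRITE a=4  (a history now [(2, 1), (3, 2), (4, 2), (5, 10), (9, 3), (16, 5), (17, 4)])
v18: WRITE b=4  (b history now [(6, 4), (7, 12), (13, 1), (18, 4)])
READ b @v12: history=[(6, 4), (7, 12), (13, 1), (18, 4)] -> pick v7 -> 12
v19: WRITE b=6  (b history now [(6, 4), (7, 12), (13, 1), (18, 4), (19, 6)])
READ c @v15: history=[(1, 9), (8, 9), (10, 2), (11, 4), (12, 5), (14, 6), (15, 3)] -> pick v15 -> 3
v20: WRITE b=9  (b history now [(6, 4), (7, 12), (13, 1), (18, 4), (19, 6), (20, 9)])
v21: WRITE c=11  (c history now [(1, 9), (8, 9), (10, 2), (11, 4), (12, 5), (14, 6), (15, 3), (21, 11)])
v22: WRITE b=4  (b history now [(6, 4), (7, 12), (13, 1), (18, 4), (19, 6), (20, 9), (22, 4)])
v23: WRITE b=2  (b history now [(6, 4), (7, 12), (13, 1), (18, 4), (19, 6), (20, 9), (22, 4), (23, 2)])
v24: WRITE c=2  (c history now [(1, 9), (8, 9), (10, 2), (11, 4), (12, 5), (14, 6), (15, 3), (21, 11), (24, 2)])
v25: WRITE b=3  (b history now [(6, 4), (7, 12), (13, 1), (18, 4), (19, 6), (20, 9), (22, 4), (23, 2), (25, 3)])
v26: WRITE c=12  (c history now [(1, 9), (8, 9), (10, 2), (11, 4), (12, 5), (14, 6), (15, 3), (21, 11), (24, 2), (26, 12)])
v27: WRITE c=6  (c history now [(1, 9), (8, 9), (10, 2), (11, 4), (12, 5), (14, 6), (15, 3), (21, 11), (24, 2), (26, 12), (27, 6)])
Read results in order: ['9', '10', '9', '4', '9', '9', '12', '3']
NONE count = 0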